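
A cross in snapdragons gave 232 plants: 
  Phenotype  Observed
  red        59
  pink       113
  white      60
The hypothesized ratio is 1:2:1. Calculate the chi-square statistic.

Under the 1:2:1 hypothesis (Σ ratio = 4, N = 232):
  red: 232 × 1/4 = 58
  pink: 232 × 2/4 = 116
  white: 232 × 1/4 = 58
χ² = Σ (O − E)² / E
  red: (59 − 58)² / 58 = 0.0172
  pink: (113 − 116)² / 116 = 0.0776
  white: (60 − 58)² / 58 = 0.0690
χ² = 0.0172 + 0.0776 + 0.0690 = 0.1638 ≈ 0.164

0.164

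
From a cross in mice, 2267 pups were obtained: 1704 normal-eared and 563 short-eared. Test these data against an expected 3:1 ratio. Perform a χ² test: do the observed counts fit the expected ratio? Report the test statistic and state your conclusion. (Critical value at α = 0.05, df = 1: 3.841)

The 3:1 ratio has 4 parts, so with N = 2267 the expected counts are:
  normal-eared: 2267 × 3/4 = 1700.25
  short-eared: 2267 × 1/4 = 566.75
χ² = Σ (O − E)² / E
  normal-eared: (1704 − 1700.25)² / 1700.25 = 0.0083
  short-eared: (563 − 566.75)² / 566.75 = 0.0248
χ² = 0.0083 + 0.0248 = 0.0331 ≈ 0.033
Degrees of freedom = 2 − 1 = 1; critical value at α = 0.05 is 3.841.
Since 0.033 < 3.841, we fail to reject the null hypothesis — the data are consistent with the 3:1 ratio.

0.033; consistent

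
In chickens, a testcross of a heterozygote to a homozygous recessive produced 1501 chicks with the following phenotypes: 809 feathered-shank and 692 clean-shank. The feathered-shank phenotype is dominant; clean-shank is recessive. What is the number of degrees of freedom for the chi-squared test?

1

A testcross of a heterozygote (Aa × aa) gives a 1:1 phenotypic ratio.
A goodness-of-fit test with 2 phenotype classes has df = 2 − 1 = 1.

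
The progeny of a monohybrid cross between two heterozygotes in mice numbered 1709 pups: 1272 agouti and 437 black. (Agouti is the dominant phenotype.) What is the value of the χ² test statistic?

0.297

For a monohybrid cross between heterozygotes with complete dominance, the expected phenotypic ratio is 3:1.
Expected counts for N = 1709 under a 3:1 ratio (total parts = 4):
  agouti: 1709 × 3/4 = 1281.75
  black: 1709 × 1/4 = 427.25
χ² = Σ (O − E)² / E
  agouti: (1272 − 1281.75)² / 1281.75 = 0.0742
  black: (437 − 427.25)² / 427.25 = 0.2225
χ² = 0.0742 + 0.2225 = 0.2967 ≈ 0.297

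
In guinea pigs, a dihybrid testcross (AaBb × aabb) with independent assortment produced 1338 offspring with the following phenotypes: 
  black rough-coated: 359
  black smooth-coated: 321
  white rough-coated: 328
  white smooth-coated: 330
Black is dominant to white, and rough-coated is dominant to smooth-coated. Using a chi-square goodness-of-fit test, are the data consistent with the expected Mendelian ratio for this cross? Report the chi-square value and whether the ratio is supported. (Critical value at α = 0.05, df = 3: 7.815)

A dihybrid testcross with independent assortment gives a 1:1:1:1 ratio.
Expected counts for N = 1338 under a 1:1:1:1 ratio (total parts = 4):
  black rough-coated: 1338 × 1/4 = 334.5
  black smooth-coated: 1338 × 1/4 = 334.5
  white rough-coated: 1338 × 1/4 = 334.5
  white smooth-coated: 1338 × 1/4 = 334.5
χ² = Σ (O − E)² / E
  black rough-coated: (359 − 334.5)² / 334.5 = 1.7945
  black smooth-coated: (321 − 334.5)² / 334.5 = 0.5448
  white rough-coated: (328 − 334.5)² / 334.5 = 0.1263
  white smooth-coated: (330 − 334.5)² / 334.5 = 0.0605
χ² = 1.7945 + 0.5448 + 0.1263 + 0.0605 = 2.5261 ≈ 2.526
Degrees of freedom = 4 − 1 = 3; critical value at α = 0.05 is 7.815.
Since 2.526 < 7.815, we fail to reject the null hypothesis — the data are consistent with the 1:1:1:1 ratio.

2.526; consistent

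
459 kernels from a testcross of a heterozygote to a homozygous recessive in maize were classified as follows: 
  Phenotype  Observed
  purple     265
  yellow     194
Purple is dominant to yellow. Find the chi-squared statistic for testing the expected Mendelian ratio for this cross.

A testcross of a heterozygote (Aa × aa) gives a 1:1 phenotypic ratio.
Total ratio parts = 2. Expected numbers out of 459:
  purple: 459 × 1/2 = 229.5
  yellow: 459 × 1/2 = 229.5
χ² = Σ (O − E)² / E
  purple: (265 − 229.5)² / 229.5 = 5.4913
  yellow: (194 − 229.5)² / 229.5 = 5.4913
χ² = 5.4913 + 5.4913 = 10.9826 ≈ 10.983

10.983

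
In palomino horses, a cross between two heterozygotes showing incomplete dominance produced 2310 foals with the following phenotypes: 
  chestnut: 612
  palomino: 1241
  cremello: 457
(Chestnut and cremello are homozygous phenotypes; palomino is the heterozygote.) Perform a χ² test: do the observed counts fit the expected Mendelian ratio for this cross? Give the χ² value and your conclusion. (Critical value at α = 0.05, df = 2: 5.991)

33.608; not consistent

With incomplete dominance, a heterozygote × heterozygote cross gives a 1:2:1 phenotypic ratio.
The 1:2:1 ratio has 4 parts, so with N = 2310 the expected counts are:
  chestnut: 2310 × 1/4 = 577.5
  palomino: 2310 × 2/4 = 1155
  cremello: 2310 × 1/4 = 577.5
χ² = Σ (O − E)² / E
  chestnut: (612 − 577.5)² / 577.5 = 2.0610
  palomino: (1241 − 1155)² / 1155 = 6.4035
  cremello: (457 − 577.5)² / 577.5 = 25.1433
χ² = 2.0610 + 6.4035 + 25.1433 = 33.6078 ≈ 33.608
Degrees of freedom = 3 − 1 = 2; critical value at α = 0.05 is 5.991.
Since 33.608 > 5.991, we reject the null hypothesis — the data do not fit the 1:2:1 ratio.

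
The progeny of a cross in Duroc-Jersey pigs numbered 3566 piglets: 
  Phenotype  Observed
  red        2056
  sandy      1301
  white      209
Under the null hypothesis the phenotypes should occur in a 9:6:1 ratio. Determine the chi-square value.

3.099

Total ratio parts = 16. Expected numbers out of 3566:
  red: 3566 × 9/16 = 2005.875
  sandy: 3566 × 6/16 = 1337.25
  white: 3566 × 1/16 = 222.875
χ² = Σ (O − E)² / E
  red: (2056 − 2005.875)² / 2005.875 = 1.2526
  sandy: (1301 − 1337.25)² / 1337.25 = 0.9827
  white: (209 − 222.875)² / 222.875 = 0.8638
χ² = 1.2526 + 0.9827 + 0.8638 = 3.0991 ≈ 3.099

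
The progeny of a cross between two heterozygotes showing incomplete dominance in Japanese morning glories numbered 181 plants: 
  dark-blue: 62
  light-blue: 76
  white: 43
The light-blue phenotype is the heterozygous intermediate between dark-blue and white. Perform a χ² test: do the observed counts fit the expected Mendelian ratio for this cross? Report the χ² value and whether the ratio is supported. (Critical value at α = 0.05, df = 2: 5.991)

With incomplete dominance, a heterozygote × heterozygote cross gives a 1:2:1 phenotypic ratio.
Under the 1:2:1 hypothesis (Σ ratio = 4, N = 181):
  dark-blue: 181 × 1/4 = 45.25
  light-blue: 181 × 2/4 = 90.5
  white: 181 × 1/4 = 45.25
χ² = Σ (O − E)² / E
  dark-blue: (62 − 45.25)² / 45.25 = 6.2003
  light-blue: (76 − 90.5)² / 90.5 = 2.3232
  white: (43 − 45.25)² / 45.25 = 0.1119
χ² = 6.2003 + 2.3232 + 0.1119 = 8.6354 ≈ 8.635
Degrees of freedom = 3 − 1 = 2; critical value at α = 0.05 is 5.991.
Since 8.635 > 5.991, we reject the null hypothesis — the data do not fit the 1:2:1 ratio.

8.635; not consistent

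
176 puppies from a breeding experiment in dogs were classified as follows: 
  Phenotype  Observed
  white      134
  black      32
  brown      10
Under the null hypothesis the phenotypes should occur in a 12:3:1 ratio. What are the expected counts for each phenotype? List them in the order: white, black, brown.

132, 33, 11

Total ratio parts = 16. Expected numbers out of 176:
  white: 176 × 12/16 = 132
  black: 176 × 3/16 = 33
  brown: 176 × 1/16 = 11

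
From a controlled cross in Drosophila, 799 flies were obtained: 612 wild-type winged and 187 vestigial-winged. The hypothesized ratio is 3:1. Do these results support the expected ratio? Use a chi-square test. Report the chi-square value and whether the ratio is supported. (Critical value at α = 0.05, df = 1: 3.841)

Total ratio parts = 4. Expected numbers out of 799:
  wild-type winged: 799 × 3/4 = 599.25
  vestigial-winged: 799 × 1/4 = 199.75
χ² = Σ (O − E)² / E
  wild-type winged: (612 − 599.25)² / 599.25 = 0.2713
  vestigial-winged: (187 − 199.75)² / 199.75 = 0.8138
χ² = 0.2713 + 0.8138 = 1.0851 ≈ 1.085
Degrees of freedom = 2 − 1 = 1; critical value at α = 0.05 is 3.841.
Since 1.085 < 3.841, we fail to reject the null hypothesis — the data are consistent with the 3:1 ratio.

1.085; consistent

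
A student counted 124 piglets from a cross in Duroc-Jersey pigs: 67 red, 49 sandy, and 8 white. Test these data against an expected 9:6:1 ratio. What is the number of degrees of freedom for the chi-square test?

2

A goodness-of-fit test with 3 phenotype classes has df = 3 − 1 = 2.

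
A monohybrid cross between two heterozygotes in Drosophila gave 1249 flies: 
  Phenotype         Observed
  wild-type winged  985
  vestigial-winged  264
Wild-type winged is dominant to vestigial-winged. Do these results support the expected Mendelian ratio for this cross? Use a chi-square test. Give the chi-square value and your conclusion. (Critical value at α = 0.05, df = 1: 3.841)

For a monohybrid cross between heterozygotes with complete dominance, the expected phenotypic ratio is 3:1.
Under the 3:1 hypothesis (Σ ratio = 4, N = 1249):
  wild-type winged: 1249 × 3/4 = 936.75
  vestigial-winged: 1249 × 1/4 = 312.25
χ² = Σ (O − E)² / E
  wild-type winged: (985 − 936.75)² / 936.75 = 2.4853
  vestigial-winged: (264 − 312.25)² / 312.25 = 7.4558
χ² = 2.4853 + 7.4558 = 9.9411 ≈ 9.941
Degrees of freedom = 2 − 1 = 1; critical value at α = 0.05 is 3.841.
Since 9.941 > 3.841, we reject the null hypothesis — the data do not fit the 3:1 ratio.

9.941; not consistent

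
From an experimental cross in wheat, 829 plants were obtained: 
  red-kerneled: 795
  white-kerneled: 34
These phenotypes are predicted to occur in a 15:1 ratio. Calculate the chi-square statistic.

Expected counts for N = 829 under a 15:1 ratio (total parts = 16):
  red-kerneled: 829 × 15/16 = 777.1875
  white-kerneled: 829 × 1/16 = 51.8125
χ² = Σ (O − E)² / E
  red-kerneled: (795 − 777.1875)² / 777.1875 = 0.4082
  white-kerneled: (34 − 51.8125)² / 51.8125 = 6.1237
χ² = 0.4082 + 6.1237 = 6.5319 ≈ 6.532

6.532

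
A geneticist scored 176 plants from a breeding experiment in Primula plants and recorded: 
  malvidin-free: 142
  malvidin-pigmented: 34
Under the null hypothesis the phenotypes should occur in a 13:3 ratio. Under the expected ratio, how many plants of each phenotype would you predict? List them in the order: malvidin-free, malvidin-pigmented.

Expected counts for N = 176 under a 13:3 ratio (total parts = 16):
  malvidin-free: 176 × 13/16 = 143
  malvidin-pigmented: 176 × 3/16 = 33

143, 33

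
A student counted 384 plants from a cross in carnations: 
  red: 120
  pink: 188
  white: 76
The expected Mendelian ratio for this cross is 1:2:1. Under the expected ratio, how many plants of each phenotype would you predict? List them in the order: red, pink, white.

Under the 1:2:1 hypothesis (Σ ratio = 4, N = 384):
  red: 384 × 1/4 = 96
  pink: 384 × 2/4 = 192
  white: 384 × 1/4 = 96

96, 192, 96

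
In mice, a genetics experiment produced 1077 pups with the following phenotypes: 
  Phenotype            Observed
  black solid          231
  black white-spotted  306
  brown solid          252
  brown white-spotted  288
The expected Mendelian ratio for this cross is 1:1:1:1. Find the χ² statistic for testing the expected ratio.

12.861

Under the 1:1:1:1 hypothesis (Σ ratio = 4, N = 1077):
  black solid: 1077 × 1/4 = 269.25
  black white-spotted: 1077 × 1/4 = 269.25
  brown solid: 1077 × 1/4 = 269.25
  brown white-spotted: 1077 × 1/4 = 269.25
χ² = Σ (O − E)² / E
  black solid: (231 − 269.25)² / 269.25 = 5.4338
  black white-spotted: (306 − 269.25)² / 269.25 = 5.0160
  brown solid: (252 − 269.25)² / 269.25 = 1.1052
  brown white-spotted: (288 − 269.25)² / 269.25 = 1.3057
χ² = 5.4338 + 5.0160 + 1.1052 + 1.3057 = 12.8607 ≈ 12.861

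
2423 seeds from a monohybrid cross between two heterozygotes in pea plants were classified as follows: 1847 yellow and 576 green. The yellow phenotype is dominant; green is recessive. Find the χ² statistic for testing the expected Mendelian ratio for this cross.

1.948

For a monohybrid cross between heterozygotes with complete dominance, the expected phenotypic ratio is 3:1.
The 3:1 ratio has 4 parts, so with N = 2423 the expected counts are:
  yellow: 2423 × 3/4 = 1817.25
  green: 2423 × 1/4 = 605.75
χ² = Σ (O − E)² / E
  yellow: (1847 − 1817.25)² / 1817.25 = 0.4870
  green: (576 − 605.75)² / 605.75 = 1.4611
χ² = 0.4870 + 1.4611 = 1.9481 ≈ 1.948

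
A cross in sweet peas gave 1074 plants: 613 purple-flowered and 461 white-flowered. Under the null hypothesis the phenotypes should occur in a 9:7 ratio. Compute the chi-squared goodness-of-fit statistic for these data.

Under the 9:7 hypothesis (Σ ratio = 16, N = 1074):
  purple-flowered: 1074 × 9/16 = 604.125
  white-flowered: 1074 × 7/16 = 469.875
χ² = Σ (O − E)² / E
  purple-flowered: (613 − 604.125)² / 604.125 = 0.1304
  white-flowered: (461 − 469.875)² / 469.875 = 0.1676
χ² = 0.1304 + 0.1676 = 0.298

0.298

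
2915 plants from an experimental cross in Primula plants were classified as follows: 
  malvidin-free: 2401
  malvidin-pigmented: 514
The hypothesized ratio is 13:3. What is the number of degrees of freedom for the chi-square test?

1

A goodness-of-fit test with 2 phenotype classes has df = 2 − 1 = 1.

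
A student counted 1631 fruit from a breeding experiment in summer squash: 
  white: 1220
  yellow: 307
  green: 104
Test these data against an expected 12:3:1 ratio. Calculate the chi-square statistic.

Total ratio parts = 16. Expected numbers out of 1631:
  white: 1631 × 12/16 = 1223.25
  yellow: 1631 × 3/16 = 305.8125
  green: 1631 × 1/16 = 101.9375
χ² = Σ (O − E)² / E
  white: (1220 − 1223.25)² / 1223.25 = 0.0086
  yellow: (307 − 305.8125)² / 305.8125 = 0.0046
  green: (104 − 101.9375)² / 101.9375 = 0.0417
χ² = 0.0086 + 0.0046 + 0.0417 = 0.0549 ≈ 0.055

0.055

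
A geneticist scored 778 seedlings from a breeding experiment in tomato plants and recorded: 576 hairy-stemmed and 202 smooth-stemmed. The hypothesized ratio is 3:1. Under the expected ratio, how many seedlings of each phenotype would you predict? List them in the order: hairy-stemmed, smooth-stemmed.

Total ratio parts = 4. Expected numbers out of 778:
  hairy-stemmed: 778 × 3/4 = 583.5
  smooth-stemmed: 778 × 1/4 = 194.5

583.5, 194.5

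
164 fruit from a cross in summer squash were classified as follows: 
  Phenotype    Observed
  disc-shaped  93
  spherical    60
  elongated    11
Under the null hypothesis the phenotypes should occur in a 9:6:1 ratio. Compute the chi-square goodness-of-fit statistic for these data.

Total ratio parts = 16. Expected numbers out of 164:
  disc-shaped: 164 × 9/16 = 92.25
  spherical: 164 × 6/16 = 61.5
  elongated: 164 × 1/16 = 10.25
χ² = Σ (O − E)² / E
  disc-shaped: (93 − 92.25)² / 92.25 = 0.0061
  spherical: (60 − 61.5)² / 61.5 = 0.0366
  elongated: (11 − 10.25)² / 10.25 = 0.0549
χ² = 0.0061 + 0.0366 + 0.0549 = 0.0976 ≈ 0.098

0.098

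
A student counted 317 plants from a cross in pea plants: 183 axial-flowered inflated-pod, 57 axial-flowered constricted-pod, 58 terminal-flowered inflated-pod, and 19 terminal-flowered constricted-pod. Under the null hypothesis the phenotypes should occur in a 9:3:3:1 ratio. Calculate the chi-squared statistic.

0.291

The 9:3:3:1 ratio has 16 parts, so with N = 317 the expected counts are:
  axial-flowered inflated-pod: 317 × 9/16 = 178.3125
  axial-flowered constricted-pod: 317 × 3/16 = 59.4375
  terminal-flowered inflated-pod: 317 × 3/16 = 59.4375
  terminal-flowered constricted-pod: 317 × 1/16 = 19.8125
χ² = Σ (O − E)² / E
  axial-flowered inflated-pod: (183 − 178.3125)² / 178.3125 = 0.1232
  axial-flowered constricted-pod: (57 − 59.4375)² / 59.4375 = 0.1000
  terminal-flowered inflated-pod: (58 − 59.4375)² / 59.4375 = 0.0348
  terminal-flowered constricted-pod: (19 − 19.8125)² / 19.8125 = 0.0333
χ² = 0.1232 + 0.1000 + 0.0348 + 0.0333 = 0.2913 ≈ 0.291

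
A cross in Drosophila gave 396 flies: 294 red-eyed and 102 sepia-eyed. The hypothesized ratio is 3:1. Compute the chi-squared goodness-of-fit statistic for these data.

The 3:1 ratio has 4 parts, so with N = 396 the expected counts are:
  red-eyed: 396 × 3/4 = 297
  sepia-eyed: 396 × 1/4 = 99
χ² = Σ (O − E)² / E
  red-eyed: (294 − 297)² / 297 = 0.0303
  sepia-eyed: (102 − 99)² / 99 = 0.0909
χ² = 0.0303 + 0.0909 = 0.1212 ≈ 0.121

0.121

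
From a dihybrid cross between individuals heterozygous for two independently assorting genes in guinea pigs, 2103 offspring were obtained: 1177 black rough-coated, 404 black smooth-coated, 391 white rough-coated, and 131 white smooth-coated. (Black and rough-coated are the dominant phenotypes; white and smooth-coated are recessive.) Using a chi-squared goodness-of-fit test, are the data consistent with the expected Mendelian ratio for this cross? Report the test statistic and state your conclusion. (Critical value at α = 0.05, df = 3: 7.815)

0.297; consistent

A dihybrid F₂ with independent assortment and complete dominance at both loci gives a 9:3:3:1 phenotypic ratio.
Under the 9:3:3:1 hypothesis (Σ ratio = 16, N = 2103):
  black rough-coated: 2103 × 9/16 = 1182.9375
  black smooth-coated: 2103 × 3/16 = 394.3125
  white rough-coated: 2103 × 3/16 = 394.3125
  white smooth-coated: 2103 × 1/16 = 131.4375
χ² = Σ (O − E)² / E
  black rough-coated: (1177 − 1182.9375)² / 1182.9375 = 0.0298
  black smooth-coated: (404 − 394.3125)² / 394.3125 = 0.2380
  white rough-coated: (391 − 394.3125)² / 394.3125 = 0.0278
  white smooth-coated: (131 − 131.4375)² / 131.4375 = 0.0015
χ² = 0.0298 + 0.2380 + 0.0278 + 0.0015 = 0.2971 ≈ 0.297
Degrees of freedom = 4 − 1 = 3; critical value at α = 0.05 is 7.815.
Since 0.297 < 7.815, we fail to reject the null hypothesis — the data are consistent with the 9:3:3:1 ratio.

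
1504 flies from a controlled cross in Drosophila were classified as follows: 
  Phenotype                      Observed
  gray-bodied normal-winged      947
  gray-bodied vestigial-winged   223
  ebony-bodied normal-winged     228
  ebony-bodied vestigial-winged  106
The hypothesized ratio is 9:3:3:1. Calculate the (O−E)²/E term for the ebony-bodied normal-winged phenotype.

Expected counts for N = 1504 under a 9:3:3:1 ratio (total parts = 16):
  gray-bodied normal-winged: 1504 × 9/16 = 846
  gray-bodied vestigial-winged: 1504 × 3/16 = 282
  ebony-bodied normal-winged: 1504 × 3/16 = 282
  ebony-bodied vestigial-winged: 1504 × 1/16 = 94
Contribution of ebony-bodied normal-winged: (228 − 282)² / 282 = 10.3404

10.340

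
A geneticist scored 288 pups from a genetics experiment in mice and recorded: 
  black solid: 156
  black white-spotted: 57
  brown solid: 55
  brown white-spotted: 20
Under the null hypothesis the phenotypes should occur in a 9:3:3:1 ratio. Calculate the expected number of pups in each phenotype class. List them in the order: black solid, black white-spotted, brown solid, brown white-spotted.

162, 54, 54, 18

Expected counts for N = 288 under a 9:3:3:1 ratio (total parts = 16):
  black solid: 288 × 9/16 = 162
  black white-spotted: 288 × 3/16 = 54
  brown solid: 288 × 3/16 = 54
  brown white-spotted: 288 × 1/16 = 18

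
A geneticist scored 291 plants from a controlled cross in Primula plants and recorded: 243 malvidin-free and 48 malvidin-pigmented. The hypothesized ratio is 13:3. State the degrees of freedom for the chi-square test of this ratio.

1

A goodness-of-fit test with 2 phenotype classes has df = 2 − 1 = 1.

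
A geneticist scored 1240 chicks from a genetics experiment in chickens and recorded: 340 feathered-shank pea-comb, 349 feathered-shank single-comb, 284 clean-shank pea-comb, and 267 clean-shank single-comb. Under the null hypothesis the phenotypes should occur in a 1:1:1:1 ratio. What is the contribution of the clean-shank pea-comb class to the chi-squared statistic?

2.181

The 1:1:1:1 ratio has 4 parts, so with N = 1240 the expected counts are:
  feathered-shank pea-comb: 1240 × 1/4 = 310
  feathered-shank single-comb: 1240 × 1/4 = 310
  clean-shank pea-comb: 1240 × 1/4 = 310
  clean-shank single-comb: 1240 × 1/4 = 310
Contribution of clean-shank pea-comb: (284 − 310)² / 310 = 2.1806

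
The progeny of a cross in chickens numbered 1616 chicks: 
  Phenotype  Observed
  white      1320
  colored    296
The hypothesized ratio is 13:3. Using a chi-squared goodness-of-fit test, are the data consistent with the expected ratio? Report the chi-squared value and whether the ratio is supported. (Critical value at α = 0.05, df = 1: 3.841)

Expected counts for N = 1616 under a 13:3 ratio (total parts = 16):
  white: 1616 × 13/16 = 1313
  colored: 1616 × 3/16 = 303
χ² = Σ (O − E)² / E
  white: (1320 − 1313)² / 1313 = 0.0373
  colored: (296 − 303)² / 303 = 0.1617
χ² = 0.0373 + 0.1617 = 0.199
Degrees of freedom = 2 − 1 = 1; critical value at α = 0.05 is 3.841.
Since 0.199 < 3.841, we fail to reject the null hypothesis — the data are consistent with the 13:3 ratio.

0.199; consistent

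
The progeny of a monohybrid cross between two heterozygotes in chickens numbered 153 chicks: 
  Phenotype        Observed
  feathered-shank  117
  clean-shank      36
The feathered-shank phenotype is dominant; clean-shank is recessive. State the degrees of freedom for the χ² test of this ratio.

1

For a monohybrid cross between heterozygotes with complete dominance, the expected phenotypic ratio is 3:1.
A goodness-of-fit test with 2 phenotype classes has df = 2 − 1 = 1.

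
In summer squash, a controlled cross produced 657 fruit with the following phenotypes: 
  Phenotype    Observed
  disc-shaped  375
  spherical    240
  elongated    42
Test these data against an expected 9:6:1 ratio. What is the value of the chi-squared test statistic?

Expected counts for N = 657 under a 9:6:1 ratio (total parts = 16):
  disc-shaped: 657 × 9/16 = 369.5625
  spherical: 657 × 6/16 = 246.375
  elongated: 657 × 1/16 = 41.0625
χ² = Σ (O − E)² / E
  disc-shaped: (375 − 369.5625)² / 369.5625 = 0.0800
  spherical: (240 − 246.375)² / 246.375 = 0.1650
  elongated: (42 − 41.0625)² / 41.0625 = 0.0214
χ² = 0.0800 + 0.1650 + 0.0214 = 0.2664 ≈ 0.266

0.266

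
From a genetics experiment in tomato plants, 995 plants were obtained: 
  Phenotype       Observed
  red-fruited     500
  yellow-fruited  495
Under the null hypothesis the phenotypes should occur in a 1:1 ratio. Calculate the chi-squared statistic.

0.025

The 1:1 ratio has 2 parts, so with N = 995 the expected counts are:
  red-fruited: 995 × 1/2 = 497.5
  yellow-fruited: 995 × 1/2 = 497.5
χ² = Σ (O − E)² / E
  red-fruited: (500 − 497.5)² / 497.5 = 0.0126
  yellow-fruited: (495 − 497.5)² / 497.5 = 0.0126
χ² = 0.0126 + 0.0126 = 0.0252 ≈ 0.025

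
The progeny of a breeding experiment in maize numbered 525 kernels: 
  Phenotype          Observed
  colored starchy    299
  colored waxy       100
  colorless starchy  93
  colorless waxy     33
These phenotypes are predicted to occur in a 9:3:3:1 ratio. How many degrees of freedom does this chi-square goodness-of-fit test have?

A goodness-of-fit test with 4 phenotype classes has df = 4 − 1 = 3.

3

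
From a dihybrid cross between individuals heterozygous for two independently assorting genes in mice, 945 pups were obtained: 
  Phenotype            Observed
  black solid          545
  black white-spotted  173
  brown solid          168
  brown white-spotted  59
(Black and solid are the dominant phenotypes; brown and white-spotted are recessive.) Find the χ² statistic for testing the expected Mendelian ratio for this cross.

A dihybrid F₂ with independent assortment and complete dominance at both loci gives a 9:3:3:1 phenotypic ratio.
Under the 9:3:3:1 hypothesis (Σ ratio = 16, N = 945):
  black solid: 945 × 9/16 = 531.5625
  black white-spotted: 945 × 3/16 = 177.1875
  brown solid: 945 × 3/16 = 177.1875
  brown white-spotted: 945 × 1/16 = 59.0625
χ² = Σ (O − E)² / E
  black solid: (545 − 531.5625)² / 531.5625 = 0.3397
  black white-spotted: (173 − 177.1875)² / 177.1875 = 0.0990
  brown solid: (168 − 177.1875)² / 177.1875 = 0.4764
  brown white-spotted: (59 − 59.0625)² / 59.0625 = 0.0001
χ² = 0.3397 + 0.0990 + 0.4764 + 0.0001 = 0.9152 ≈ 0.915

0.915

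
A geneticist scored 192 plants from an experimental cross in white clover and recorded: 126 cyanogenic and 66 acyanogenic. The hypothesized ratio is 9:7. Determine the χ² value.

6.857

Expected counts for N = 192 under a 9:7 ratio (total parts = 16):
  cyanogenic: 192 × 9/16 = 108
  acyanogenic: 192 × 7/16 = 84
χ² = Σ (O − E)² / E
  cyanogenic: (126 − 108)² / 108 = 3.0000
  acyanogenic: (66 − 84)² / 84 = 3.8571
χ² = 3.0000 + 3.8571 = 6.8571 ≈ 6.857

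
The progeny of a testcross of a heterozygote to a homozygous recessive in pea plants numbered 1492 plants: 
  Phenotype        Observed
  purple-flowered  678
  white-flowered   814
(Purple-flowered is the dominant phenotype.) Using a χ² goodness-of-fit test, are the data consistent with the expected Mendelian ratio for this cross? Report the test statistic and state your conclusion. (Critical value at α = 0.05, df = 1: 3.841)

A testcross of a heterozygote (Aa × aa) gives a 1:1 phenotypic ratio.
Total ratio parts = 2. Expected numbers out of 1492:
  purple-flowered: 1492 × 1/2 = 746
  white-flowered: 1492 × 1/2 = 746
χ² = Σ (O − E)² / E
  purple-flowered: (678 − 746)² / 746 = 6.1984
  white-flowered: (814 − 746)² / 746 = 6.1984
χ² = 6.1984 + 6.1984 = 12.3968 ≈ 12.397
Degrees of freedom = 2 − 1 = 1; critical value at α = 0.05 is 3.841.
Since 12.397 > 3.841, we reject the null hypothesis — the data do not fit the 1:1 ratio.

12.397; not consistent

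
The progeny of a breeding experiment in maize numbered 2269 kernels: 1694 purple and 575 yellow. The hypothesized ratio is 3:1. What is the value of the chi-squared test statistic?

Expected counts for N = 2269 under a 3:1 ratio (total parts = 4):
  purple: 2269 × 3/4 = 1701.75
  yellow: 2269 × 1/4 = 567.25
χ² = Σ (O − E)² / E
  purple: (1694 − 1701.75)² / 1701.75 = 0.0353
  yellow: (575 − 567.25)² / 567.25 = 0.1059
χ² = 0.0353 + 0.1059 = 0.1412 ≈ 0.141

0.141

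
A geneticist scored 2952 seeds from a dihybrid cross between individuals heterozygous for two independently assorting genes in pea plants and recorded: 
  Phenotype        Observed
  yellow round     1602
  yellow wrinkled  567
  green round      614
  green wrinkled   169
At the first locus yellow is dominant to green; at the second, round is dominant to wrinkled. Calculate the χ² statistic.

A dihybrid F₂ with independent assortment and complete dominance at both loci gives a 9:3:3:1 phenotypic ratio.
The 9:3:3:1 ratio has 16 parts, so with N = 2952 the expected counts are:
  yellow round: 2952 × 9/16 = 1660.5
  yellow wrinkled: 2952 × 3/16 = 553.5
  green round: 2952 × 3/16 = 553.5
  green wrinkled: 2952 × 1/16 = 184.5
χ² = Σ (O − E)² / E
  yellow round: (1602 − 1660.5)² / 1660.5 = 2.0610
  yellow wrinkled: (567 − 553.5)² / 553.5 = 0.3293
  green round: (614 − 553.5)² / 553.5 = 6.6129
  green wrinkled: (169 − 184.5)² / 184.5 = 1.3022
χ² = 2.0610 + 0.3293 + 6.6129 + 1.3022 = 10.3054 ≈ 10.305

10.305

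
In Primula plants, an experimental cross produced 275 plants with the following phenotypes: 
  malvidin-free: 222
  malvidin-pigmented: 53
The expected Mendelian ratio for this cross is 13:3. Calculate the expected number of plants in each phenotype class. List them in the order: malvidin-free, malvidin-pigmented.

Total ratio parts = 16. Expected numbers out of 275:
  malvidin-free: 275 × 13/16 = 223.4375
  malvidin-pigmented: 275 × 3/16 = 51.5625

223.4375, 51.5625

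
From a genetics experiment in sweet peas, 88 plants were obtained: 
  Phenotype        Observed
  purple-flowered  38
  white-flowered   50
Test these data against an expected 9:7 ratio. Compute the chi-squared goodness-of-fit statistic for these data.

Expected counts for N = 88 under a 9:7 ratio (total parts = 16):
  purple-flowered: 88 × 9/16 = 49.5
  white-flowered: 88 × 7/16 = 38.5
χ² = Σ (O − E)² / E
  purple-flowered: (38 − 49.5)² / 49.5 = 2.6717
  white-flowered: (50 − 38.5)² / 38.5 = 3.4351
χ² = 2.6717 + 3.4351 = 6.1068 ≈ 6.107

6.107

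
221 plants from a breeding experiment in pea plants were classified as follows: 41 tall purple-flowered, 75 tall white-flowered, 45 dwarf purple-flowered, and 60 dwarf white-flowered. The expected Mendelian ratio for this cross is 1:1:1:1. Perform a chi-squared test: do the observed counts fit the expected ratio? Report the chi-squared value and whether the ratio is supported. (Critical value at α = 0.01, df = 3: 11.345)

13.045; not consistent

Under the 1:1:1:1 hypothesis (Σ ratio = 4, N = 221):
  tall purple-flowered: 221 × 1/4 = 55.25
  tall white-flowered: 221 × 1/4 = 55.25
  dwarf purple-flowered: 221 × 1/4 = 55.25
  dwarf white-flowered: 221 × 1/4 = 55.25
χ² = Σ (O − E)² / E
  tall purple-flowered: (41 − 55.25)² / 55.25 = 3.6753
  tall white-flowered: (75 − 55.25)² / 55.25 = 7.0600
  dwarf purple-flowered: (45 − 55.25)² / 55.25 = 1.9016
  dwarf white-flowered: (60 − 55.25)² / 55.25 = 0.4084
χ² = 3.6753 + 7.0600 + 1.9016 + 0.4084 = 13.0453 ≈ 13.045
Degrees of freedom = 4 − 1 = 3; critical value at α = 0.01 is 11.345.
Since 13.045 > 11.345, we reject the null hypothesis — the data do not fit the 1:1:1:1 ratio.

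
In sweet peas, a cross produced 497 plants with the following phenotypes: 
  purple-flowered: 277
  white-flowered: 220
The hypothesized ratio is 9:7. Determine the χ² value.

0.054

The 9:7 ratio has 16 parts, so with N = 497 the expected counts are:
  purple-flowered: 497 × 9/16 = 279.5625
  white-flowered: 497 × 7/16 = 217.4375
χ² = Σ (O − E)² / E
  purple-flowered: (277 − 279.5625)² / 279.5625 = 0.0235
  white-flowered: (220 − 217.4375)² / 217.4375 = 0.0302
χ² = 0.0235 + 0.0302 = 0.0537 ≈ 0.054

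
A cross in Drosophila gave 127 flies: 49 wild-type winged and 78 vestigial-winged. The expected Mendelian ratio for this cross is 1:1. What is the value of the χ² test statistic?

6.622

Under the 1:1 hypothesis (Σ ratio = 2, N = 127):
  wild-type winged: 127 × 1/2 = 63.5
  vestigial-winged: 127 × 1/2 = 63.5
χ² = Σ (O − E)² / E
  wild-type winged: (49 − 63.5)² / 63.5 = 3.3110
  vestigial-winged: (78 − 63.5)² / 63.5 = 3.3110
χ² = 3.3110 + 3.3110 = 6.622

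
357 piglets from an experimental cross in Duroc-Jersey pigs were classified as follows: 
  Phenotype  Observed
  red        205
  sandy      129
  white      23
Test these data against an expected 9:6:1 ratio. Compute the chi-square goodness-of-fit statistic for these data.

0.286

The 9:6:1 ratio has 16 parts, so with N = 357 the expected counts are:
  red: 357 × 9/16 = 200.8125
  sandy: 357 × 6/16 = 133.875
  white: 357 × 1/16 = 22.3125
χ² = Σ (O − E)² / E
  red: (205 − 200.8125)² / 200.8125 = 0.0873
  sandy: (129 − 133.875)² / 133.875 = 0.1775
  white: (23 − 22.3125)² / 22.3125 = 0.0212
χ² = 0.0873 + 0.1775 + 0.0212 = 0.286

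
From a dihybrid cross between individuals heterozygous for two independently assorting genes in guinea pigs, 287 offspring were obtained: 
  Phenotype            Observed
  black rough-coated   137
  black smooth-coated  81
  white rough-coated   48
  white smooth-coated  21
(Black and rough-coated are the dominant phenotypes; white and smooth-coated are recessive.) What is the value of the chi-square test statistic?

18.586

A dihybrid F₂ with independent assortment and complete dominance at both loci gives a 9:3:3:1 phenotypic ratio.
The 9:3:3:1 ratio has 16 parts, so with N = 287 the expected counts are:
  black rough-coated: 287 × 9/16 = 161.4375
  black smooth-coated: 287 × 3/16 = 53.8125
  white rough-coated: 287 × 3/16 = 53.8125
  white smooth-coated: 287 × 1/16 = 17.9375
χ² = Σ (O − E)² / E
  black rough-coated: (137 − 161.4375)² / 161.4375 = 3.6992
  black smooth-coated: (81 − 53.8125)² / 53.8125 = 13.7358
  white rough-coated: (48 − 53.8125)² / 53.8125 = 0.6278
  white smooth-coated: (21 − 17.9375)² / 17.9375 = 0.5229
χ² = 3.6992 + 13.7358 + 0.6278 + 0.5229 = 18.5857 ≈ 18.586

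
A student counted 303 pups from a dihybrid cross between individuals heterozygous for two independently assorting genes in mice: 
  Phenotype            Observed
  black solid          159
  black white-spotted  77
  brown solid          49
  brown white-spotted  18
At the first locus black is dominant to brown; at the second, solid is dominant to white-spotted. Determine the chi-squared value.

9.062

A dihybrid F₂ with independent assortment and complete dominance at both loci gives a 9:3:3:1 phenotypic ratio.
Total ratio parts = 16. Expected numbers out of 303:
  black solid: 303 × 9/16 = 170.4375
  black white-spotted: 303 × 3/16 = 56.8125
  brown solid: 303 × 3/16 = 56.8125
  brown white-spotted: 303 × 1/16 = 18.9375
χ² = Σ (O − E)² / E
  black solid: (159 − 170.4375)² / 170.4375 = 0.7675
  black white-spotted: (77 − 56.8125)² / 56.8125 = 7.1733
  brown solid: (49 − 56.8125)² / 56.8125 = 1.0743
  brown white-spotted: (18 − 18.9375)² / 18.9375 = 0.0464
χ² = 0.7675 + 7.1733 + 1.0743 + 0.0464 = 9.0615 ≈ 9.062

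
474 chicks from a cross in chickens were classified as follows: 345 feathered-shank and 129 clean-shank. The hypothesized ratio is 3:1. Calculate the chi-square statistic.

The 3:1 ratio has 4 parts, so with N = 474 the expected counts are:
  feathered-shank: 474 × 3/4 = 355.5
  clean-shank: 474 × 1/4 = 118.5
χ² = Σ (O − E)² / E
  feathered-shank: (345 − 355.5)² / 355.5 = 0.3101
  clean-shank: (129 − 118.5)² / 118.5 = 0.9304
χ² = 0.3101 + 0.9304 = 1.2405 ≈ 1.241

1.241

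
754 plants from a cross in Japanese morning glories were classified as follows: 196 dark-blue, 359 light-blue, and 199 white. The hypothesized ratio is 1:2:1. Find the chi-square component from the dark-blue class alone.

0.298

Under the 1:2:1 hypothesis (Σ ratio = 4, N = 754):
  dark-blue: 754 × 1/4 = 188.5
  light-blue: 754 × 2/4 = 377
  white: 754 × 1/4 = 188.5
Contribution of dark-blue: (196 − 188.5)² / 188.5 = 0.2984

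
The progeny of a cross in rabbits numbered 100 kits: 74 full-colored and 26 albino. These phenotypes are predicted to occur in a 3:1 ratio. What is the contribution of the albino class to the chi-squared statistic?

0.040

The 3:1 ratio has 4 parts, so with N = 100 the expected counts are:
  full-colored: 100 × 3/4 = 75
  albino: 100 × 1/4 = 25
Contribution of albino: (26 − 25)² / 25 = 0.0400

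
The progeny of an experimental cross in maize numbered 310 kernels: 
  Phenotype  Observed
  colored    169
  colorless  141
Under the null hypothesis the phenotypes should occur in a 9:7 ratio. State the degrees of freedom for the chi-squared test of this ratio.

A goodness-of-fit test with 2 phenotype classes has df = 2 − 1 = 1.

1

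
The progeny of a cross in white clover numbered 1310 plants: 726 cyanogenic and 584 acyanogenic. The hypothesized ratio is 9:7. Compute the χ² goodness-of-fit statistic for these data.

The 9:7 ratio has 16 parts, so with N = 1310 the expected counts are:
  cyanogenic: 1310 × 9/16 = 736.875
  acyanogenic: 1310 × 7/16 = 573.125
χ² = Σ (O − E)² / E
  cyanogenic: (726 − 736.875)² / 736.875 = 0.1605
  acyanogenic: (584 − 573.125)² / 573.125 = 0.2064
χ² = 0.1605 + 0.2064 = 0.3669 ≈ 0.367

0.367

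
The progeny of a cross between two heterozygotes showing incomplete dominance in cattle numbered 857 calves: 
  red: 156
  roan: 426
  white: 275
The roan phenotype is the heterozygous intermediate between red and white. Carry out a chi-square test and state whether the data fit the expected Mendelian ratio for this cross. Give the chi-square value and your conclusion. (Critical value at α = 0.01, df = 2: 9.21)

With incomplete dominance, a heterozygote × heterozygote cross gives a 1:2:1 phenotypic ratio.
Under the 1:2:1 hypothesis (Σ ratio = 4, N = 857):
  red: 857 × 1/4 = 214.25
  roan: 857 × 2/4 = 428.5
  white: 857 × 1/4 = 214.25
χ² = Σ (O − E)² / E
  red: (156 − 214.25)² / 214.25 = 15.8369
  roan: (426 − 428.5)² / 428.5 = 0.0146
  white: (275 − 214.25)² / 214.25 = 17.2255
χ² = 15.8369 + 0.0146 + 17.2255 = 33.077
Degrees of freedom = 3 − 1 = 2; critical value at α = 0.01 is 9.21.
Since 33.077 > 9.21, we reject the null hypothesis — the data do not fit the 1:2:1 ratio.

33.077; not consistent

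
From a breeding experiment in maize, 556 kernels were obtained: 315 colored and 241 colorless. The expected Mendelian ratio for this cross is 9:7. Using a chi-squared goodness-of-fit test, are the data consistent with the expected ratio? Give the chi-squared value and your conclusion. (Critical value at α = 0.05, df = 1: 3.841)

0.037; consistent

Total ratio parts = 16. Expected numbers out of 556:
  colored: 556 × 9/16 = 312.75
  colorless: 556 × 7/16 = 243.25
χ² = Σ (O − E)² / E
  colored: (315 − 312.75)² / 312.75 = 0.0162
  colorless: (241 − 243.25)² / 243.25 = 0.0208
χ² = 0.0162 + 0.0208 = 0.037
Degrees of freedom = 2 − 1 = 1; critical value at α = 0.05 is 3.841.
Since 0.037 < 3.841, we fail to reject the null hypothesis — the data are consistent with the 9:7 ratio.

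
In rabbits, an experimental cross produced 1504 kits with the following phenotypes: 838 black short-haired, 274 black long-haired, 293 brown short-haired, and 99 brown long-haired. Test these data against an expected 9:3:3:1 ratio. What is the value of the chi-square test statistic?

Under the 9:3:3:1 hypothesis (Σ ratio = 16, N = 1504):
  black short-haired: 1504 × 9/16 = 846
  black long-haired: 1504 × 3/16 = 282
  brown short-haired: 1504 × 3/16 = 282
  brown long-haired: 1504 × 1/16 = 94
χ² = Σ (O − E)² / E
  black short-haired: (838 − 846)² / 846 = 0.0757
  black long-haired: (274 − 282)² / 282 = 0.2270
  brown short-haired: (293 − 282)² / 282 = 0.4291
  brown long-haired: (99 − 94)² / 94 = 0.2660
χ² = 0.0757 + 0.2270 + 0.4291 + 0.2660 = 0.9978 ≈ 0.998

0.998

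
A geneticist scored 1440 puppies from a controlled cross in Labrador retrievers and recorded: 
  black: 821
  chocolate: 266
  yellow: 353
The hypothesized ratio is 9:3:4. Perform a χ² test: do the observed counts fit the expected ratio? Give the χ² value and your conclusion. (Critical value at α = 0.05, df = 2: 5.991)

Total ratio parts = 16. Expected numbers out of 1440:
  black: 1440 × 9/16 = 810
  chocolate: 1440 × 3/16 = 270
  yellow: 1440 × 4/16 = 360
χ² = Σ (O − E)² / E
  black: (821 − 810)² / 810 = 0.1494
  chocolate: (266 − 270)² / 270 = 0.0593
  yellow: (353 − 360)² / 360 = 0.1361
χ² = 0.1494 + 0.0593 + 0.1361 = 0.3448 ≈ 0.345
Degrees of freedom = 3 − 1 = 2; critical value at α = 0.05 is 5.991.
Since 0.345 < 5.991, we fail to reject the null hypothesis — the data are consistent with the 9:3:4 ratio.

0.345; consistent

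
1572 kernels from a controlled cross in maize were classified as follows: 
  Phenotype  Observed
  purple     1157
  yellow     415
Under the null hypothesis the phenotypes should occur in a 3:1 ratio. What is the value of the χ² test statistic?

Total ratio parts = 4. Expected numbers out of 1572:
  purple: 1572 × 3/4 = 1179
  yellow: 1572 × 1/4 = 393
χ² = Σ (O − E)² / E
  purple: (1157 − 1179)² / 1179 = 0.4105
  yellow: (415 − 393)² / 393 = 1.2316
χ² = 0.4105 + 1.2316 = 1.6421 ≈ 1.642

1.642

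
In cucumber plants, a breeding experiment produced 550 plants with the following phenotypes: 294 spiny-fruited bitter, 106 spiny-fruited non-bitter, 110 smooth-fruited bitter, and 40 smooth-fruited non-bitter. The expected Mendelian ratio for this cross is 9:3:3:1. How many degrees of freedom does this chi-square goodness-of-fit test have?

A goodness-of-fit test with 4 phenotype classes has df = 4 − 1 = 3.

3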